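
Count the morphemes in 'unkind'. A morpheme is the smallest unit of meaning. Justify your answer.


Decomposition: un- (prefix) + kind (root) = 2 morpheme(s)

2 morphemes


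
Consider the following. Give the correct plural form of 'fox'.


Apply rule: Add -es (sibilant/fricative ending). 'fox' becomes 'foxes'.

foxes


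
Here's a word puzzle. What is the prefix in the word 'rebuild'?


The word 'rebuild' = 're' (prefix) + 'build' (root). The prefix is 're'.

re


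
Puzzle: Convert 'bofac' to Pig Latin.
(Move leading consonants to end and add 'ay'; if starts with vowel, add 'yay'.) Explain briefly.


'bofac': move consonant cluster 'b' to end and add 'ay': 'ofacbay'.

ofacbay


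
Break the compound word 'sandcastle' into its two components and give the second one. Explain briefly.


Split 'sandcastle' into 'sand' + 'castle'. The second part is 'castle'.

castle


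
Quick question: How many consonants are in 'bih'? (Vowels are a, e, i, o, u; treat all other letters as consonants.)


Consonants in 'bih': b, h = 2 consonants.

2


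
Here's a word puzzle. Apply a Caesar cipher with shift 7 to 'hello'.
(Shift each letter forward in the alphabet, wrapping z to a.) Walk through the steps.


Shift each letter by 7: h -> o, e -> l, l -> s, l -> s, o -> v. Result: 'olssv'.

olssv


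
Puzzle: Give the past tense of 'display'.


Apply rule: Add -ed. 'display' becomes 'displayed'.

displayed


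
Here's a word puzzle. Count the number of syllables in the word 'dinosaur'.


Break 'dinosaur' into syllables: di-no-saur -> di | no | saur = 3 syllables

3 syllables


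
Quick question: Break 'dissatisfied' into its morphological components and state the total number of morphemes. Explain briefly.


Step 1: Identify prefix: 'dis' (meaning: not/apart)
Step 2: Identify root: 'satisfy'
Step 3: Identify suffix(es): 'ed'
Decomposition: dis- (prefix: not/apart) + satisfy (root) + -ed (suffix: past)
Total morphemes: 3

3 morphemes (dis- (prefix: not/apart) + satisfy (root) + -ed (suffix: past))


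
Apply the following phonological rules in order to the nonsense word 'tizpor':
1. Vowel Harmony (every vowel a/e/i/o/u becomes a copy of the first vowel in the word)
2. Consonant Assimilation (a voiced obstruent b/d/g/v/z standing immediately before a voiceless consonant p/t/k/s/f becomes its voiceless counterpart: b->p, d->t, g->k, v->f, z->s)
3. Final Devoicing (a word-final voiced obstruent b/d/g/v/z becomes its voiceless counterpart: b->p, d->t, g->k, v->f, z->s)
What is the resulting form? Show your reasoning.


Starting form: 'tizpor'
Rule 1: Vowel Harmony: all vowels become 'i' (matching first vowel). 'tizpor' -> 'tizpir'
Rule 2: Consonant Assimilation: voiced obstruent before voiceless consonant becomes voiceless ('zp' -> 'sp'). 'tizpir' -> 'tispir'
Rule 3: Final Devoicing: final consonant 'r' is not one of the voiced obstruents b/d/g/v/z. No change.
Final form: 'tispir'

tispir


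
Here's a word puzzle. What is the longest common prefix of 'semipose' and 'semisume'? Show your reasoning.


Compare from the start: 4 characters match: 'semi'. Mismatch at position 5: 'p' vs 's'.

semi


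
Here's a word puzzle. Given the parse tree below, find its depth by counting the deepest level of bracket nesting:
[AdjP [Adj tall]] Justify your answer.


Count bracket nesting levels:
'[' at pos 0: depth = 1
'[' at pos 6: depth = 2
Maximum depth reached: 2

2


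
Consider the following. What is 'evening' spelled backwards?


Reverse 'evening' character by character: 'gnineve'.

gnineve


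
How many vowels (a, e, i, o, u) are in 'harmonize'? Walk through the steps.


Vowels in 'harmonize': a, o, i, e = 4 vowels.

4


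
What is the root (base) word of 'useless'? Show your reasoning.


Remove suffix '-less' from 'useless' to get root 'use'.

use


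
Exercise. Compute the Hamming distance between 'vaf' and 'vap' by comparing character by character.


Alignment:
Position 1: 'v' vs 'v' = match
Position 2: 'a' vs 'a' = match
Position 3: 'f' vs 'p' = DIFFER
Total differences: 1

1


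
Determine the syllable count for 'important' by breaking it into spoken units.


Break 'important' into syllables: im-por-tant -> im | por | tant = 3 syllables

3 syllables


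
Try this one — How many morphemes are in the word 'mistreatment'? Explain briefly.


Decomposition: mis- (prefix) + treat (root) + -ment (suffix) = 3 morpheme(s)

3 morphemes


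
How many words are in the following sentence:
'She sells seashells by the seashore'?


Split into words: She | sells | seashells | by | the | seashore = 6 words.

6


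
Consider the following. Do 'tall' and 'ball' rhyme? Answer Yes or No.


Rime (stressed vowel + following sounds) of 'tall': -all = /ɔːl/
Rime of 'ball': -all = /ɔːl/
/ɔːl/ and /ɔːl/ are the same ending sound, so the words rhyme.

Yes


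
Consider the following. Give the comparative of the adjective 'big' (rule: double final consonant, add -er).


Apply comparative formation (double final consonant, add -er): 'big' -> 'bigger'.

bigger


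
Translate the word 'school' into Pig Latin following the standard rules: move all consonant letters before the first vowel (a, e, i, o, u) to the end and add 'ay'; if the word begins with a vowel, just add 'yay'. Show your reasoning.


'school': move consonant cluster 'sch' to end and add 'ay': 'oolschay'.

oolschay


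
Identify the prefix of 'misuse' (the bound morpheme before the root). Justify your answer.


The word 'misuse' = 'mis' (prefix) + 'use' (root). The prefix is 'mis'.

mis


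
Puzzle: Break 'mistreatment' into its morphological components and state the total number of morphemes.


Step 1: Identify prefix: 'mis' (meaning: wrongly)
Step 2: Identify root: 'treat'
Step 3: Identify suffix(es): 'ment'
Decomposition: mis- (prefix: wrongly) + treat (root) + -ment (suffix: action/result)
Total morphemes: 3

3 morphemes (mis- (prefix: wrongly) + treat (root) + -ment (suffix: action/result))


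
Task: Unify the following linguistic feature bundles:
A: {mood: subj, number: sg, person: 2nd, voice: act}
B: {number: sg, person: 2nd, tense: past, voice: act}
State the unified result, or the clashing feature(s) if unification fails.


Compare features:
mood: A=subj vs B=_ -> unified: subj
number: A=sg vs B=sg -> unified: sg
person: A=2nd vs B=2nd -> unified: 2nd
tense: A=_ vs B=past -> unified: past
voice: A=act vs B=act -> unified: act
No clashes found.

Unified: {mood: subj, number: sg, person: 2nd, tense: past, voice: act}


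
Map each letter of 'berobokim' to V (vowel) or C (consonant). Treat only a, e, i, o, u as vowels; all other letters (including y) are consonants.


Letter mapping: b = C, e = V, r = C, o = V, b = C, o = V, k = C, i = V, m = C.

CVCVCVCVC


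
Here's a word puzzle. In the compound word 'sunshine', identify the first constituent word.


Split 'sunshine' into 'sun' + 'shine'. The first part is 'sun'.

sun


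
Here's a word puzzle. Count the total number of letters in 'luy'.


Spell out 'luy' and number each letter: l(1), u(2), y(3). Total: 3 letters.

3


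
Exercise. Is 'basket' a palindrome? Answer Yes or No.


Forward: 'basket'
Reversed: 'teksab'
They differ.

No


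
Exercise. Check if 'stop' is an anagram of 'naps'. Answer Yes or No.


Sorted letters of 'stop': 'opst'
Sorted letters of 'naps': 'anps'
They do not match.

No


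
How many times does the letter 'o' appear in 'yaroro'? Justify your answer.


Letter 'o' in 'yaroro': found at position(s) 4, 6 = 2 occurrence(s).

2


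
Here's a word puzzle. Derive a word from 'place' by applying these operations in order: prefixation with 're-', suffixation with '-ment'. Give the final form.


Step 1: Add prefix 're-' to 'place' = 'replace'
Step 2: Add suffix '-ment' to 'replace' = 'replacement'

replacement


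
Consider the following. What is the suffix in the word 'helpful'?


The word 'helpful' = 'help' (root) + '-ful' (suffix). The suffix is '-ful'.

ful


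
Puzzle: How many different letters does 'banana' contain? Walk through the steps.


Unique letters in 'banana': {a, b, n} = 3 distinct letters.

3


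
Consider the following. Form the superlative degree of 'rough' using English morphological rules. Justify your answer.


Apply superlative formation (add -est): 'rough' -> 'roughest'.

roughest


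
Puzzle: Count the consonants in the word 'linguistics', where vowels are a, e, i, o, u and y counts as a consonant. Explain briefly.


Consonants in 'linguistics': l, n, g, s, t, c, s = 7 consonants.

7


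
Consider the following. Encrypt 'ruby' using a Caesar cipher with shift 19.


Shift each letter by 19: r -> k, u -> n, b -> u, y -> r. Result: 'knur'.

knur


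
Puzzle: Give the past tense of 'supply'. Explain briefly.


Apply rule: Change -y to -ied. 'supply' becomes 'supplied'.

supplied


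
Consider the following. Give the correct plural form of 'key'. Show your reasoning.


Apply rule: Add -s. 'key' becomes 'keys'.

keys


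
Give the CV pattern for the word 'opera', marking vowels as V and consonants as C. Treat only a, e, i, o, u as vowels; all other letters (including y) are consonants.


Letter mapping: o = V, p = C, e = V, r = C, a = V.

VCVCV


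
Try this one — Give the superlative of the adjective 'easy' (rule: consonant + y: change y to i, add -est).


Apply superlative formation (consonant + y: change y to i, add -est): 'easy' -> 'easiest'.

easiest


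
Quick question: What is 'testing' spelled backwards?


Reverse 'testing' character by character: 'gnitset'.

gnitset


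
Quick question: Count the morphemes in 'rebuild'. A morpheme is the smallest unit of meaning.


Decomposition: re- (prefix) + build (root) = 2 morpheme(s)

2 morphemes


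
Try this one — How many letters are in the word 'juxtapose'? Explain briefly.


Spell out 'juxtapose' and number each letter: j(1), u(2), x(3), t(4), a(5), p(6), o(7), s(8), e(9). Total: 9 letters.

9


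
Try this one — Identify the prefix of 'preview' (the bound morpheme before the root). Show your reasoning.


The word 'preview' = 'pre' (prefix) + 'view' (root). The prefix is 'pre'.

pre


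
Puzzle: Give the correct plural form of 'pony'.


Apply rule: Change -y to -ies (consonant + y). 'pony' becomes 'ponies'.

ponies


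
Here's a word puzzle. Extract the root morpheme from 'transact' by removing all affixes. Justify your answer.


Remove prefix 'trans' from 'transact' to get root 'act'.

act


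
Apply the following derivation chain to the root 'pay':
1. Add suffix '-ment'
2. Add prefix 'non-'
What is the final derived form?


Step 1: Add suffix '-ment' to 'pay' = 'payment'
Step 2: Add prefix 'non-' to 'payment' = 'nonpayment'

nonpayment


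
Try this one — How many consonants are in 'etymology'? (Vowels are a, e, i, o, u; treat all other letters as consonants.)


Consonants in 'etymology': t, y, m, l, g, y = 6 consonants.

6


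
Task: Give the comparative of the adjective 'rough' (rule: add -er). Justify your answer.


Apply comparative formation (add -er): 'rough' -> 'rougher'.

rougher


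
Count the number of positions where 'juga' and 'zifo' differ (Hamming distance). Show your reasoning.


Alignment:
Position 1: 'j' vs 'z' = DIFFER
Position 2: 'u' vs 'i' = DIFFER
Position 3: 'g' vs 'f' = DIFFER
Position 4: 'a' vs 'o' = DIFFER
Total differences: 4

4


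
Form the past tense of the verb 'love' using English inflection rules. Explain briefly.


Apply rule: Add -d (word ends in -e). 'love' becomes 'loved'.

loved


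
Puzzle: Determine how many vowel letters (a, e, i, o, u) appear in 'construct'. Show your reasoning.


Vowels in 'construct': o, u = 2 vowels.

2


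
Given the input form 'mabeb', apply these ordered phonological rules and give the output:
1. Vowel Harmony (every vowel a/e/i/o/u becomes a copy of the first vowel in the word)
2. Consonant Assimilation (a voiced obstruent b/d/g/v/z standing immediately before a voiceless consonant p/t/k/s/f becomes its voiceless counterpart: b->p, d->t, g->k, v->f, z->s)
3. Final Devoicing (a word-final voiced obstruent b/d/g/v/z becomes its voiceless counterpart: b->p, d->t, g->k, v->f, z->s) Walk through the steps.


Starting form: 'mabeb'
Rule 1: Vowel Harmony: all vowels become 'a' (matching first vowel). 'mabeb' -> 'mabab'
Rule 2: Consonant Assimilation: no voiced obstruent (b/d/g/v/z) stands immediately before a voiceless consonant (p/t/k/s/f). No change.
Rule 3: Final Devoicing: word-final voiced obstruent 'b' becomes voiceless 'p'. 'mabab' -> 'mabap'
Final form: 'mabap'

mabap


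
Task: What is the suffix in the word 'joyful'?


The word 'joyful' = 'joy' (root) + '-ful' (suffix). The suffix is '-ful'.

ful


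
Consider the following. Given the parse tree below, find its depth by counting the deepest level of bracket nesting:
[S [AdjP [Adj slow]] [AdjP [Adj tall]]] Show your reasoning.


Count bracket nesting levels:
'[' at pos 0: depth = 1
'[' at pos 3: depth = 2
'[' at pos 9: depth = 3
'[' at pos 21: depth = 2
'[' at pos 27: depth = 3
Maximum depth reached: 3

3


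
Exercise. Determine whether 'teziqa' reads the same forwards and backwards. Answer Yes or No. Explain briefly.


Forward: 'teziqa'
Reversed: 'aqizet'
They differ.

No


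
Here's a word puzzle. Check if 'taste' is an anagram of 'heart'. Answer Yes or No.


Sorted letters of 'taste': 'aestt'
Sorted letters of 'heart': 'aehrt'
They do not match.

No


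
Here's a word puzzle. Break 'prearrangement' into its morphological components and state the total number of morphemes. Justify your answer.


Step 1: Identify prefix: 'pre' (meaning: before)
Step 2: Identify root: 'arrange'
Step 3: Identify suffix(es): 'ment'
Decomposition: pre- (prefix: before) + arrange (root) + -ment (suffix: action/result)
Total morphemes: 3

3 morphemes (pre- (prefix: before) + arrange (root) + -ment (suffix: action/result))


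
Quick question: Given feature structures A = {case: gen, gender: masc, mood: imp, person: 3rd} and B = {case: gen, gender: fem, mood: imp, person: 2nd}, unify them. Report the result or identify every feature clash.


Compare features:
case: A=gen vs B=gen -> unified: gen
gender: A=masc vs B=fem -> CLASH
mood: A=imp vs B=imp -> unified: imp
person: A=3rd vs B=2nd -> CLASH
Clashes detected on features 'gender' (masc vs fem) and 'person' (3rd vs 2nd); unification fails.

CLASH on 'gender' (masc vs fem) and 'person' (3rd vs 2nd)


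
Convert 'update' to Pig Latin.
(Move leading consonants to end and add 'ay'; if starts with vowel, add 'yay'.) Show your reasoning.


'update' starts with a vowel, so add 'yay': 'updateyay'.

updateyay


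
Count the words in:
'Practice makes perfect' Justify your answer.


Split into words: Practice | makes | perfect = 3 words.

3


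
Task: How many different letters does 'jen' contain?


Unique letters in 'jen': {e, j, n} = 3 distinct letters.

3


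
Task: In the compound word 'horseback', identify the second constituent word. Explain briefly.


Split 'horseback' into 'horse' + 'back'. The second part is 'back'.

back


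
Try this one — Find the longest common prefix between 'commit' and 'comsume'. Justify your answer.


Compare from the start: 3 characters match: 'com'. Mismatch at position 4: 'm' vs 's'.

com


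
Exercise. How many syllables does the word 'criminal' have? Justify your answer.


Break 'criminal' into syllables: crim-i-nal -> crim | i | nal = 3 syllables

3 syllables


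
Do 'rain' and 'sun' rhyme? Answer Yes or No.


Rime (stressed vowel + following sounds) of 'rain': -ain = /eɪn/
Rime of 'sun': -un = /ʌn/
/eɪn/ and /ʌn/ are different ending sounds, so the words do not rhyme.

No


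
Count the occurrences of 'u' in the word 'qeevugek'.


Letter 'u' in 'qeevugek': found at position(s) 5 = 1 occurrence(s).

1


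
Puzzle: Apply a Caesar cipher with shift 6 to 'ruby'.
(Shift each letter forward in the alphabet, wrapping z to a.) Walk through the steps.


Shift each letter by 6: r -> x, u -> a, b -> h, y -> e. Result: 'xahe'.

xahe


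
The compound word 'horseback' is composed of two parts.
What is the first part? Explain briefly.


Split 'horseback' into 'horse' + 'back'. The first part is 'horse'.

horse


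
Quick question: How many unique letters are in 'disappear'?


Unique letters in 'disappear': {a, d, e, i, p, r, s} = 7 distinct letters.

7


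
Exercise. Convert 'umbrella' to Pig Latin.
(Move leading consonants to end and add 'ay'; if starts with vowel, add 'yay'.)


'umbrella' starts with a vowel, so add 'yay': 'umbrellayay'.

umbrellayay


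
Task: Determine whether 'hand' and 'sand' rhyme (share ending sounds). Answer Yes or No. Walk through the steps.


Rime (stressed vowel + following sounds) of 'hand': -and = /ænd/
Rime of 'sand': -and = /ænd/
/ænd/ and /ænd/ are the same ending sound, so the words rhyme.

Yes


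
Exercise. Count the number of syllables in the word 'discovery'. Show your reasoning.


Break 'discovery' into syllables: dis-cov-er-y -> dis | cov | er | y = 4 syllables

4 syllables


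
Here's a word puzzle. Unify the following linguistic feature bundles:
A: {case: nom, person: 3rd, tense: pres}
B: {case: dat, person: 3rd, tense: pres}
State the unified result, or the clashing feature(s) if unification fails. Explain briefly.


Compare features:
case: A=nom vs B=dat -> CLASH
person: A=3rd vs B=3rd -> unified: 3rd
tense: A=pres vs B=pres -> unified: pres
Clash detected on feature 'case' (nom vs dat); unification fails.

CLASH on 'case' (nom vs dat)


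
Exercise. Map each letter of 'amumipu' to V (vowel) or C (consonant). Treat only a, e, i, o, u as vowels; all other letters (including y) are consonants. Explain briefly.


Letter mapping: a = V, m = C, u = V, m = C, i = V, p = C, u = V.

VCVCVCV


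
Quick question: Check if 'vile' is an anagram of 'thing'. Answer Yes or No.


Sorted letters of 'vile': 'eilv'
Sorted letters of 'thing': 'ghint'
They do not match.

No


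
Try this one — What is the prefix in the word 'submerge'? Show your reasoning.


The word 'submerge' = 'sub' (prefix) + 'merge' (root). The prefix is 'sub'.

sub


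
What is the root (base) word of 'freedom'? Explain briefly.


Remove suffix '-dom' from 'freedom' to get root 'free'.

free


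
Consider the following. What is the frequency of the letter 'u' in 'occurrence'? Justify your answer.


Letter 'u' in 'occurrence': found at position(s) 4 = 1 occurrence(s).

1


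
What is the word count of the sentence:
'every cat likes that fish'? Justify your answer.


Split into words: every | cat | likes | that | fish = 5 words.

5


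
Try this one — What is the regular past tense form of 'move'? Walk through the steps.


Apply rule: Add -d (word ends in -e). 'move' becomes 'moved'.

moved


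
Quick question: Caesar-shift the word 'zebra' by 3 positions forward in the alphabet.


Shift each letter by 3: z -> c, e -> h, b -> e, r -> u, a -> d. Result: 'cheud'.

cheud


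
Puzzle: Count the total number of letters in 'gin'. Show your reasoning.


Spell out 'gin' and number each letter: g(1), i(2), n(3). Total: 3 letters.

3


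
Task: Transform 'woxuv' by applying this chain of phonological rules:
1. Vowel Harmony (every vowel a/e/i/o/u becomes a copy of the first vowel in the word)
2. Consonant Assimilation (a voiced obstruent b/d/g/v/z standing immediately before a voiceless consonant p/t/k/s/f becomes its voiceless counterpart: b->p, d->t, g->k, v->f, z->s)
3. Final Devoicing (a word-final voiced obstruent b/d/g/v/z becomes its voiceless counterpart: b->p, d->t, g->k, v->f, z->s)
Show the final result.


Starting form: 'woxuv'
Rule 1: Vowel Harmony: all vowels become 'o' (matching first vowel). 'woxuv' -> 'woxov'
Rule 2: Consonant Assimilation: no voiced obstruent (b/d/g/v/z) stands immediately before a voiceless consonant (p/t/k/s/f). No change.
Rule 3: Final Devoicing: word-final voiced obstruent 'v' becomes voiceless 'f'. 'woxov' -> 'woxof'
Final form: 'woxof'

woxof


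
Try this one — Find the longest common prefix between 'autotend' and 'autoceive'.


Compare from the start: 4 characters match: 'auto'. Mismatch at position 5: 't' vs 'c'.

auto


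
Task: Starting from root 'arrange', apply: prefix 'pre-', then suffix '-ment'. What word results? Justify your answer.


Step 1: Add prefix 'pre-' to 'arrange' = 'prearrange'
Step 2: Add suffix '-ment' to 'prearrange' = 'prearrangement'

prearrangement


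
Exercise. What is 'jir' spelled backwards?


Reverse 'jir' character by character: 'rij'.

rij


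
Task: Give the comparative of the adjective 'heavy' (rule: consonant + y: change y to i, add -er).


Apply comparative formation (consonant + y: change y to i, add -er): 'heavy' -> 'heavier'.

heavier


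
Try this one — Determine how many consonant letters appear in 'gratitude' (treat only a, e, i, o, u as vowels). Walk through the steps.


Consonants in 'gratitude': g, r, t, t, d = 5 consonants.

5


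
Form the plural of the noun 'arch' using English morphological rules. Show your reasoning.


Apply rule: Add -es (sibilant/fricative ending). 'arch' becomes 'arches'.

arches


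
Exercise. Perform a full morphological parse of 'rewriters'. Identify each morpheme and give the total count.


Step 1: Identify prefix: 're' (meaning: again)
Step 2: Identify root: 'write'
Step 3: Identify suffix(es): 'er, s'
Decomposition: re- (prefix: again) + write (root) + -er (suffix: one who) + -s (plural)
Total morphemes: 4

4 morphemes (re- (prefix: again) + write (root) + -er (suffix: one who) + -s (plural))


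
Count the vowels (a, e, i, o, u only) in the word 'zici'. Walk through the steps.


Vowels in 'zici': i, i = 2 vowels.

2


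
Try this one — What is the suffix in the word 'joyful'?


The word 'joyful' = 'joy' (root) + '-ful' (suffix). The suffix is '-ful'.

ful


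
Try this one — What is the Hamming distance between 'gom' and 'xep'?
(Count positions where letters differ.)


Alignment:
Position 1: 'g' vs 'x' = DIFFER
Position 2: 'o' vs 'e' = DIFFER
Position 3: 'm' vs 'p' = DIFFER
Total differences: 3

3


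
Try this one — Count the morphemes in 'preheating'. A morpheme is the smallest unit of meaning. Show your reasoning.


Decomposition: pre- (prefix) + heat (root) + -ing (suffix) = 3 morpheme(s)

3 morphemes


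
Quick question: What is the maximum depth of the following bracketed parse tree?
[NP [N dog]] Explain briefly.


Count bracket nesting levels:
'[' at pos 0: depth = 1
'[' at pos 4: depth = 2
Maximum depth reached: 2

2


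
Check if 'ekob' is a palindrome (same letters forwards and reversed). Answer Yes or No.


Forward: 'ekob'
Reversed: 'boke'
They differ.

No


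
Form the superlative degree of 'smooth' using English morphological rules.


Apply superlative formation (add -est): 'smooth' -> 'smoothest'.

smoothest


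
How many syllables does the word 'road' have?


Break 'road' into syllables: road -> road = 1 syllable

1 syllable


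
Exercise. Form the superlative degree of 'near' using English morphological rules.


Apply superlative formation (add -est): 'near' -> 'nearest'.

nearest


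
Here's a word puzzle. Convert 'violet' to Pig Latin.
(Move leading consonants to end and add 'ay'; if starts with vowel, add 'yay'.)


'violet': move consonant cluster 'v' to end and add 'ay': 'ioletvay'.

ioletvay


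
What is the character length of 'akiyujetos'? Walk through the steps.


Spell out 'akiyujetos' and number each letter: a(1), k(2), i(3), y(4), u(5), j(6), e(7), t(8), o(9), s(10). Total: 10 letters.

10


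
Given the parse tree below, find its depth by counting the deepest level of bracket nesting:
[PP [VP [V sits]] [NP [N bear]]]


Count bracket nesting levels:
'[' at pos 0: depth = 1
'[' at pos 4: depth = 2
'[' at pos 8: depth = 3
'[' at pos 18: depth = 2
'[' at pos 22: depth = 3
Maximum depth reached: 3

3


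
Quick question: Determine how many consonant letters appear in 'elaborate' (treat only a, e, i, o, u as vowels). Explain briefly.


Consonants in 'elaborate': l, b, r, t = 4 consonants.

4


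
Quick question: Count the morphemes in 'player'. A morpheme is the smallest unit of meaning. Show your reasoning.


Decomposition: play (root) + -er (suffix) = 2 morpheme(s)

2 morphemes


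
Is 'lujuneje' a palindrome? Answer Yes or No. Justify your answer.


Forward: 'lujuneje'
Reversed: 'ejenujul'
They differ.

No


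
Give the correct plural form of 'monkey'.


Apply rule: Add -s. 'monkey' becomes 'monkeys'.

monkeys


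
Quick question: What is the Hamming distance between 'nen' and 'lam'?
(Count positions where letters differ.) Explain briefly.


Alignment:
Position 1: 'n' vs 'l' = DIFFER
Position 2: 'e' vs 'a' = DIFFER
Position 3: 'n' vs 'm' = DIFFER
Total differences: 3

3


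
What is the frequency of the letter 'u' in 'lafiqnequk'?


Letter 'u' in 'lafiqnequk': found at position(s) 9 = 1 occurrence(s).

1


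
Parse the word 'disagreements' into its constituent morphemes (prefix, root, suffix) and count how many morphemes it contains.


Step 1: Identify prefix: 'dis' (meaning: not/apart)
Step 2: Identify root: 'agree'
Step 3: Identify suffix(es): 'ment, s'
Decomposition: dis- (prefix: not/apart) + agree (root) + -ment (suffix: action/result) + -s (plural)
Total morphemes: 4

4 morphemes (dis- (prefix: not/apart) + agree (root) + -ment (suffix: action/result) + -s (plural))


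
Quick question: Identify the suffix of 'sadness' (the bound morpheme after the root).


The word 'sadness' = 'sad' (root) + '-ness' (suffix). The suffix is '-ness'.

ness


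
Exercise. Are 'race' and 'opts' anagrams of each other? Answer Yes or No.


Sorted letters of 'race': 'acer'
Sorted letters of 'opts': 'opst'
They do not match.

No


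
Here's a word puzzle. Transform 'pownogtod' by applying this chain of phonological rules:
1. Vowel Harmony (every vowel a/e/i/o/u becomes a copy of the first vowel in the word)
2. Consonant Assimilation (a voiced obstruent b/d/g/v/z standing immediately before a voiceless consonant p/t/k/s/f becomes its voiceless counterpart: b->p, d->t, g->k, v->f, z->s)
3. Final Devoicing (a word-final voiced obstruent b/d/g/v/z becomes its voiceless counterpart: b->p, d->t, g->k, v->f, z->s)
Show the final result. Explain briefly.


Starting form: 'pownogtod'
Rule 1: Vowel Harmony: all vowels already match. No change.
Rule 2: Consonant Assimilation: voiced obstruent before voiceless consonant becomes voiceless ('gt' -> 'kt'). 'pownogtod' -> 'pownoktod'
Rule 3: Final Devoicing: word-final voiced obstruent 'd' becomes voiceless 't'. 'pownoktod' -> 'pownoktot'
Final form: 'pownoktot'

pownoktot


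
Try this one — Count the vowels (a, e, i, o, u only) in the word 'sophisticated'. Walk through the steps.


Vowels in 'sophisticated': o, i, i, a, e = 5 vowels.

5


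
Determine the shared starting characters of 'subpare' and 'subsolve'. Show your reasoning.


Compare from the start: 3 characters match: 'sub'. Mismatch at position 4: 'p' vs 's'.

sub


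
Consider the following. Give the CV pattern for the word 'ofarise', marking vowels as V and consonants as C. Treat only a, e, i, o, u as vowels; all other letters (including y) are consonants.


Letter mapping: o = V, f = C, a = V, r = C, i = V, s = C, e = V.

VCVCVCV


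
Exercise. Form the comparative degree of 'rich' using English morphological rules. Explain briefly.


Apply comparative formation (add -er): 'rich' -> 'richer'.

richer


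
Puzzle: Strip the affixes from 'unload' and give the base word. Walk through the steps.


Remove prefix 'un' from 'unload' to get root 'load'.

load


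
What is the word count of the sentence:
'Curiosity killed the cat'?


Split into words: Curiosity | killed | the | cat = 4 words.

4


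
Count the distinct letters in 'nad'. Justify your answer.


Unique letters in 'nad': {a, d, n} = 3 distinct letters.

3


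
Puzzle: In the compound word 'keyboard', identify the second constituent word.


Split 'keyboard' into 'key' + 'board'. The second part is 'board'.

board


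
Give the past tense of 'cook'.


Apply rule: Add -ed. 'cook' becomes 'cooked'.

cooked


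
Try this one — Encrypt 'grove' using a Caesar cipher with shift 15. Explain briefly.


Shift each letter by 15: g -> v, r -> g, o -> d, v -> k, e -> t. Result: 'vgdkt'.

vgdkt


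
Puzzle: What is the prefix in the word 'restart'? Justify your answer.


The word 'restart' = 're' (prefix) + 'start' (root). The prefix is 're'.

re


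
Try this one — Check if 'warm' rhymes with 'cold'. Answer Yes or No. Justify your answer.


Rime (stressed vowel + following sounds) of 'warm': -arm = /ɔːrm/
Rime of 'cold': -old = /oʊld/
/ɔːrm/ and /oʊld/ are different ending sounds, so the words do not rhyme.

No


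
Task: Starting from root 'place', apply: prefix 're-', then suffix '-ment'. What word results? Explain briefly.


Step 1: Add prefix 're-' to 'place' = 'replace'
Step 2: Add suffix '-ment' to 'replace' = 'replacement'

replacement


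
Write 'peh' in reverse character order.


Reverse 'peh' character by character: 'hep'.

hep


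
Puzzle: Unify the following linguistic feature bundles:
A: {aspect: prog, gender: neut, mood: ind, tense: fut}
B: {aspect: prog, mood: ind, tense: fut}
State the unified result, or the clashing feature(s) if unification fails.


Compare features:
aspect: A=prog vs B=prog -> unified: prog
gender: A=neut vs B=_ -> unified: neut
mood: A=ind vs B=ind -> unified: ind
tense: A=fut vs B=fut -> unified: fut
No clashes found.

Unified: {aspect: prog, gender: neut, mood: ind, tense: fut}


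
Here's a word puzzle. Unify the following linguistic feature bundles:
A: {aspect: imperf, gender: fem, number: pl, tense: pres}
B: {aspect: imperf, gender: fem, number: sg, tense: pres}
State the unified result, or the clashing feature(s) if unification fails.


Compare features:
aspect: A=imperf vs B=imperf -> unified: imperf
gender: A=fem vs B=fem -> unified: fem
number: A=pl vs B=sg -> CLASH
tense: A=pres vs B=pres -> unified: pres
Clash detected on feature 'number' (pl vs sg); unification fails.

CLASH on 'number' (pl vs sg)


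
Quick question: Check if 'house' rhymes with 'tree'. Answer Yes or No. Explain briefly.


Rime (stressed vowel + following sounds) of 'house': -ouse = /aʊs/
Rime of 'tree': -ee = /iː/
/aʊs/ and /iː/ are different ending sounds, so the words do not rhyme.

No


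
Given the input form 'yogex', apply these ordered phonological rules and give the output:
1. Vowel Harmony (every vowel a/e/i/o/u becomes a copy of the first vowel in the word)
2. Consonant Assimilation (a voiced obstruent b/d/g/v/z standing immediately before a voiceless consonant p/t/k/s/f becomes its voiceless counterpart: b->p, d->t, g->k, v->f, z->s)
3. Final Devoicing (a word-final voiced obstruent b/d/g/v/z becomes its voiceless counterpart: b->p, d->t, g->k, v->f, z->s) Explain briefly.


Starting form: 'yogex'
Rule 1: Vowel Harmony: all vowels become 'o' (matching first vowel). 'yogex' -> 'yogox'
Rule 2: Consonant Assimilation: no voiced obstruent (b/d/g/v/z) stands immediately before a voiceless consonant (p/t/k/s/f). No change.
Rule 3: Final Devoicing: final consonant 'x' is not one of the voiced obstruents b/d/g/v/z. No change.
Final form: 'yogox'

yogox


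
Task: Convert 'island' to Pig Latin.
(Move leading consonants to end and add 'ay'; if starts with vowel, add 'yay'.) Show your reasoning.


'island' starts with a vowel, so add 'yay': 'islandyay'.

islandyay


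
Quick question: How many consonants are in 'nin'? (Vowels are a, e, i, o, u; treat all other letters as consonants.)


Consonants in 'nin': n, n = 2 consonants.

2


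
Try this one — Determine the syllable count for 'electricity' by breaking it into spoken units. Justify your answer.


Break 'electricity' into syllables: e-lec-tric-i-ty -> e | lec | tric | i | ty = 5 syllables

5 syllables


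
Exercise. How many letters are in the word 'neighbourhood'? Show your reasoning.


Spell out 'neighbourhood' and number each letter: n(1), e(2), i(3), g(4), h(5), b(6), o(7), u(8), r(9), h(10), o(11), o(12), d(13). Total: 13 letters.

13


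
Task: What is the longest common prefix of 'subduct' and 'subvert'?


Compare from the start: 3 characters match: 'sub'. Mismatch at position 4: 'd' vs 'v'.

sub


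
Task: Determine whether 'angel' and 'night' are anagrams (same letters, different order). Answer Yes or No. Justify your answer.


Sorted letters of 'angel': 'aegln'
Sorted letters of 'night': 'ghint'
They do not match.

No


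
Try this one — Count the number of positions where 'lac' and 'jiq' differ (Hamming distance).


Alignment:
Position 1: 'l' vs 'j' = DIFFER
Position 2: 'a' vs 'i' = DIFFER
Position 3: 'c' vs 'q' = DIFFER
Total differences: 3

3


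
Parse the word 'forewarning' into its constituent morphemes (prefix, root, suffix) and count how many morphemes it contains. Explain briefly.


Step 1: Identify prefix: 'fore' (meaning: before/front)
Step 2: Identify root: 'warn'
Step 3: Identify suffix(es): 'ing'
Decomposition: fore- (prefix: before/front) + warn (root) + -ing (suffix: ongoing action)
Total morphemes: 3

3 morphemes (fore- (prefix: before/front) + warn (root) + -ing (suffix: ongoing action))


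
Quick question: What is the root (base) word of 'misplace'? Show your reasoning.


Remove prefix 'mis' from 'misplace' to get root 'place'.

place


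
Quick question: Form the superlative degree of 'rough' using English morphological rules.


Apply superlative formation (add -est): 'rough' -> 'roughest'.

roughest


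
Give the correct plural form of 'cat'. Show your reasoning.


Apply rule: Add -s. 'cat' becomes 'cats'.

cats


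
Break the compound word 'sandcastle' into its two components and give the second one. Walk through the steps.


Split 'sandcastle' into 'sand' + 'castle'. The second part is 'castle'.

castle


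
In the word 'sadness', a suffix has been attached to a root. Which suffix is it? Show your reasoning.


The word 'sadness' = 'sad' (root) + '-ness' (suffix). The suffix is '-ness'.

ness


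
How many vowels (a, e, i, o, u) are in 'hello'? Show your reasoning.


Vowels in 'hello': e, o = 2 vowels.

2


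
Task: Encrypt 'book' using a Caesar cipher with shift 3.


Shift each letter by 3: b -> e, o -> r, o -> r, k -> n. Result: 'errn'.

errn


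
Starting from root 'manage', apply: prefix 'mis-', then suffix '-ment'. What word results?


Step 1: Add prefix 'mis-' to 'manage' = 'mismanage'
Step 2: Add suffix '-ment' to 'mismanage' = 'mismanagement'

mismanagement


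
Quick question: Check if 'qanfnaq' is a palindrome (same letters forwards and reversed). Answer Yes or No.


Forward: 'qanfnaq'
Reversed: 'qanfnaq'
They are identical.

Yes


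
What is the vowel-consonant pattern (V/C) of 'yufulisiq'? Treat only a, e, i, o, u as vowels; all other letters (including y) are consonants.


Letter mapping: y = C, u = V, f = C, u = V, l = C, i = V, s = C, i = V, q = C.

CVCVCVCVC


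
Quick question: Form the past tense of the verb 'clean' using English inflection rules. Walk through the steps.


Apply rule: Add -ed. 'clean' becomes 'cleaned'.

cleaned


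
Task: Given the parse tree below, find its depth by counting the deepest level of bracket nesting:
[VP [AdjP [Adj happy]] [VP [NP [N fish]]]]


Count bracket nesting levels:
'[' at pos 0: depth = 1
'[' at pos 4: depth = 2
'[' at pos 10: depth = 3
'[' at pos 23: depth = 2
'[' at pos 27: depth = 3
'[' at pos 31: depth = 4
Maximum depth reached: 4

4


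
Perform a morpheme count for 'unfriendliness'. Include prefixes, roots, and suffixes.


Decomposition: un- (prefix) + friend (root) + -ly (suffix) + -ness (suffix) = 4 morpheme(s)

4 morphemes


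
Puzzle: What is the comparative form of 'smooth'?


Apply comparative formation (add -er): 'smooth' -> 'smoother'.

smoother


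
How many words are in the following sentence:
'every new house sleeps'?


Split into words: every | new | house | sleeps = 4 words.

4


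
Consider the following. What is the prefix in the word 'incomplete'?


The word 'incomplete' = 'in' (prefix) + 'complete' (root). The prefix is 'in'.

in


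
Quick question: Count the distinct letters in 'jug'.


Unique letters in 'jug': {g, j, u} = 3 distinct letters.

3


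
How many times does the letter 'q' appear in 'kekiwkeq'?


Letter 'q' in 'kekiwkeq': found at position(s) 8 = 1 occurrence(s).

1


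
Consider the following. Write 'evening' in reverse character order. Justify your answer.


Reverse 'evening' character by character: 'gnineve'.

gnineve


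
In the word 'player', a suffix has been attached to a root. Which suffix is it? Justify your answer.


The word 'player' = 'play' (root) + '-er' (suffix). The suffix is '-er'.

er


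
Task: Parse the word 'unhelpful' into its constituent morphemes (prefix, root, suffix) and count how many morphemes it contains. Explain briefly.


Step 1: Identify prefix: 'un' (meaning: not/reverse)
Step 2: Identify root: 'help'
Step 3: Identify suffix(es): 'ful'
Decomposition: un- (prefix: not/reverse) + help (root) + -ful (suffix: full of)
Total morphemes: 3

3 morphemes (un- (prefix: not/reverse) + help (root) + -ful (suffix: full of))


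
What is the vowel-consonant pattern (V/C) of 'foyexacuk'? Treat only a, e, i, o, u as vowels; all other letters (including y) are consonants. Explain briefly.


Letter mapping: f = C, o = V, y = C, e = V, x = C, a = V, c = C, u = V, k = C.

CVCVCVCVC


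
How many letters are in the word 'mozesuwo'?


Spell out 'mozesuwo' and number each letter: m(1), o(2), z(3), e(4), s(5), u(6), w(7), o(8). Total: 8 letters.

8


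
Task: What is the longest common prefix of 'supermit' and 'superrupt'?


Compare from the start: 5 characters match: 'super'. Mismatch at position 6: 'm' vs 'r'.

super


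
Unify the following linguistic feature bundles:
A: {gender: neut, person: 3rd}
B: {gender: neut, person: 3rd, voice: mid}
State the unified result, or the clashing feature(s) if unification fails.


Compare features:
gender: A=neut vs B=neut -> unified: neut
person: A=3rd vs B=3rd -> unified: 3rd
voice: A=_ vs B=mid -> unified: mid
No clashes found.

Unified: {gender: neut, person: 3rd, voice: mid}


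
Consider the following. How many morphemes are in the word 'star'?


Decomposition: star (free morpheme) = 1 morpheme(s)

1 morphemes


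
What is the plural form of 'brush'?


Apply rule: Add -es (sibilant/fricative ending). 'brush' becomes 'brushes'.

brushes


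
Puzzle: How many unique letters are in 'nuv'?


Unique letters in 'nuv': {n, u, v} = 3 distinct letters.

3


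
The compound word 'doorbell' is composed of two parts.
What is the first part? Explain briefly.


Split 'doorbell' into 'door' + 'bell'. The first part is 'door'.

door


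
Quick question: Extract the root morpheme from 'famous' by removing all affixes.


Remove suffix '-ous' from 'famous' to get root 'fame'.

fame


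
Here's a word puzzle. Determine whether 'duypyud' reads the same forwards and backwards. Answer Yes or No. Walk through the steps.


Forward: 'duypyud'
Reversed: 'duypyud'
They are identical.

Yes
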